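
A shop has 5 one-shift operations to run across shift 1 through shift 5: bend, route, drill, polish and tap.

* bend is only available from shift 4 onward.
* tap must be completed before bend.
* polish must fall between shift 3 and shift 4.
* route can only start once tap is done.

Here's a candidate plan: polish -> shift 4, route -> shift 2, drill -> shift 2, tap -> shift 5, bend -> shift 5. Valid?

polish must fall between shift 3 and shift 4 — holds.
tap must be completed before bend — violated.
bend is only available from shift 4 onward — holds.
route can only start once tap is done — violated.

No — it violates: route can only start once tap is done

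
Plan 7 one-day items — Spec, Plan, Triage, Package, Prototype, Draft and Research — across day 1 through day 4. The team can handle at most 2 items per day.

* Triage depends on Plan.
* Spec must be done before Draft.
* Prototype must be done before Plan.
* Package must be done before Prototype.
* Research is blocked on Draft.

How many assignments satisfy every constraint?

4

Enumerating: Prototype -> day 2; Research -> day 3; Package -> day 1; Plan -> day 3; Spec -> day 1; Triage -> day 4; Draft -> day 2 | Plan=day 3, Research=day 4, Prototype=day 2, Spec=day 1, Draft=day 2, Package=day 1, Triage=day 4 | Package in day 1; Research in day 4; Spec in day 1; Draft in day 3; Prototype in day 2; Triage in day 4; Plan in day 3 | Plan in day 3; Research in day 4; Package in day 1; Triage in day 4; Spec in day 2; Prototype in day 2; Draft in day 3.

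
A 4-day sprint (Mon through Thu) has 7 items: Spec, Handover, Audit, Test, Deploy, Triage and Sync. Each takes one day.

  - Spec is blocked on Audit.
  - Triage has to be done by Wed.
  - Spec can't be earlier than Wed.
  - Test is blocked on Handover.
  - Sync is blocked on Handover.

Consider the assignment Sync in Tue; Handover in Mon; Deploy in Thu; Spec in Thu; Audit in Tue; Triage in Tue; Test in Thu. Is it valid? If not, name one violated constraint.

Valid

Test is blocked on Handover — holds.
Spec can't be earlier than Wed — holds.
Spec is blocked on Audit — holds.
Sync is blocked on Handover — holds.
Triage has to be done by Wed — holds.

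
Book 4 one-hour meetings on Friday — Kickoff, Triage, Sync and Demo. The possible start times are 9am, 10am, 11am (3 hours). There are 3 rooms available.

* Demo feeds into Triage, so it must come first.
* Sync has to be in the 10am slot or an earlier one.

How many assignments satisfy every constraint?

18

Splitting on Kickoff: it can be 9am (6), 10am (6), 11am (6). Listing each branch's schedules as (Triage, Sync, Demo):
Kickoff=9am: (10am,9am,9am) (10am,10am,9am) (11am,9am,9am) (11am,9am,10am) (11am,10am,9am) (11am,10am,10am) — 6.
Kickoff=10am: (10am,9am,9am) (10am,10am,9am) (11am,9am,9am) (11am,9am,10am) (11am,10am,9am) (11am,10am,10am) — 6.
Kickoff=11am: (10am,9am,9am) (10am,10am,9am) (11am,9am,9am) (11am,9am,10am) (11am,10am,9am) (11am,10am,10am) — 6.
Summing: 6 + 6 + 6 = 18.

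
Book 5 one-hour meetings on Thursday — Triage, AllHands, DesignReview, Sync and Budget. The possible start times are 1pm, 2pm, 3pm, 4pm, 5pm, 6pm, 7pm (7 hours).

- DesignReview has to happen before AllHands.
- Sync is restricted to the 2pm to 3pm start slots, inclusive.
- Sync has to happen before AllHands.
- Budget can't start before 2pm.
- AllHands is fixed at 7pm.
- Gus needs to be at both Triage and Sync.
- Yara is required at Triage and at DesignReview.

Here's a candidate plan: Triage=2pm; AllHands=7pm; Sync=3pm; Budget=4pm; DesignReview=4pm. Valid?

Yes

Sync is restricted to the 2pm to 3pm start slots, inclusive — holds.
Gus needs to be at both Triage and Sync — holds.
Budget can't start before 2pm — holds.
Yara is required at Triage and at DesignReview — holds.
AllHands is fixed at 7pm — holds.
DesignReview has to happen before AllHands — holds.
Sync has to happen before AllHands — holds.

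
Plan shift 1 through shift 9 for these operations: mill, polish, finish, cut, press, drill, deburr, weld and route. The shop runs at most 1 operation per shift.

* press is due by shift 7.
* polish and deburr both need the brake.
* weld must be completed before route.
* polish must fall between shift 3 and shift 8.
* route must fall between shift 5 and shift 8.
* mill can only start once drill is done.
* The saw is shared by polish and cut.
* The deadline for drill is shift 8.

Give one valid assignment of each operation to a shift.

cut in shift 8; polish in shift 3; mill in shift 6; drill in shift 2; finish in shift 7; weld in shift 4; press in shift 1; route in shift 5; deburr in shift 9

Checking: drill(shift 2) before mill(shift 6); weld(shift 4) before route(shift 5); polish(shift 3) != deburr(shift 9); polish(shift 3) != cut(shift 8); press=shift 1 in [shift 1,shift 7]; drill=shift 2 in [shift 1,shift 8]; polish=shift 3 in [shift 3,shift 8]; route=shift 5 in [shift 5,shift 8]; max 1 per shift (cap 1).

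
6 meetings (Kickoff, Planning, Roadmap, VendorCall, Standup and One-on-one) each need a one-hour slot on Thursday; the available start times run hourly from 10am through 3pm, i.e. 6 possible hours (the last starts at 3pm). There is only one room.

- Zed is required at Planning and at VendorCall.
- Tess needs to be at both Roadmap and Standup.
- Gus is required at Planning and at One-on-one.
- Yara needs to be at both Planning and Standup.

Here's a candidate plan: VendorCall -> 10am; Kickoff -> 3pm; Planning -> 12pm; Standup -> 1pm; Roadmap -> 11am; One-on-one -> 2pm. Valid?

Yes

Yara needs to be at both Planning and Standup — holds.
Tess needs to be at both Roadmap and Standup — holds.
Zed is required at Planning and at VendorCall — holds.
There is only one room — holds.
Gus is required at Planning and at One-on-one — holds.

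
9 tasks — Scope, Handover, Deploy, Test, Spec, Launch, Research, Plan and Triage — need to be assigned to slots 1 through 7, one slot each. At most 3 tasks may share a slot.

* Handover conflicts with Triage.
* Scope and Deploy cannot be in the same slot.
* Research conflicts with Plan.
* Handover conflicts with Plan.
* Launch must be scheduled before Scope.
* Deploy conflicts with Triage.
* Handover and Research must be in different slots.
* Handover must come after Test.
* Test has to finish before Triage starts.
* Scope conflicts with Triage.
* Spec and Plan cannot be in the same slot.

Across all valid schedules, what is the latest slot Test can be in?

5

Downstream work caps Test at 6.
Test at 5 is achievable: Deploy=1; Handover=6; Scope=2; Research=2; Launch=1; Spec=1; Triage=7; Test=5; Plan=3.
Nothing later works — the conflict and capacity constraints rule out every slot after 5.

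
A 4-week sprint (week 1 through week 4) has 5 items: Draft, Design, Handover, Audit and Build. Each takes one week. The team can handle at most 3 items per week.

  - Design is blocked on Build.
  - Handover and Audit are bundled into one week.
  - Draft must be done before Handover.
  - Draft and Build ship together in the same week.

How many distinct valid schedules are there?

Splitting on Draft: it can be week 1 (9), week 2 (4), week 3 (1). Listing each branch's schedules as (Design, Handover, Audit, Build) by week number:
Draft=week 1: (2,2,2,1) (2,3,3,1) (2,4,4,1) (3,2,2,1) (3,3,3,1) (3,4,4,1) (4,2,2,1) (4,3,3,1) (4,4,4,1) — 9.
Draft=week 2: (3,3,3,2) (3,4,4,2) (4,3,3,2) (4,4,4,2) — 4.
Draft=week 3: (4,4,4,3) — 1.
Summing: 9 + 4 + 1 = 14.

14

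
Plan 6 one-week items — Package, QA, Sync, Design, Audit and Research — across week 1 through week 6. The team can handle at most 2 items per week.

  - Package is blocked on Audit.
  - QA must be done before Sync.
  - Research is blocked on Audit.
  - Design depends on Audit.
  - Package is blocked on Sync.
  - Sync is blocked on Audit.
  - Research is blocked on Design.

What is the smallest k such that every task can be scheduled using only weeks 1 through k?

The precedence chain requires at least 3 distinct weeks.
With at most 2 per week and 6 tasks, at least 3 weeks are needed.
3 works (last occupied week: week 3): for example QA -> week 1, Research -> week 3, Package -> week 3, Design -> week 2, Audit -> week 1, Sync -> week 2.

3 weeks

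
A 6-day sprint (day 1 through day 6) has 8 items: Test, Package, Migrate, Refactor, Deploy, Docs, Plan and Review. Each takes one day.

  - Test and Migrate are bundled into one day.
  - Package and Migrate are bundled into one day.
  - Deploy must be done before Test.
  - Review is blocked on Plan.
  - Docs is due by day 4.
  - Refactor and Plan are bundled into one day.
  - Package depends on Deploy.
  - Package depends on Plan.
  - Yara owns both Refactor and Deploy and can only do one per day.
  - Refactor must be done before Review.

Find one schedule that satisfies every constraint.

Refactor=day 2; Package=day 3; Plan=day 2; Docs=day 1; Review=day 3; Test=day 3; Deploy=day 1; Migrate=day 3

Checking: Plan(day 2) before Review(day 3); Deploy(day 1) before Package(day 3); Deploy(day 1) before Test(day 3); Plan(day 2) before Package(day 3); Refactor(day 2) before Review(day 3); Refactor(day 2) != Deploy(day 1); Package = Migrate = day 3; Test = Migrate = day 3; Refactor = Plan = day 2; Docs=day 1 in [day 1,day 4].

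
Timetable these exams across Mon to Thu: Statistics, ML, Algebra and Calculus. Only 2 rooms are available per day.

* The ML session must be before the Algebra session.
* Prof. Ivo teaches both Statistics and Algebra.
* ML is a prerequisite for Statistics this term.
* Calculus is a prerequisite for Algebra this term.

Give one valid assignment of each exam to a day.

Algebra -> Tue, Calculus -> Mon, ML -> Mon, Statistics -> Wed

Checking: Calculus(Mon) before Algebra(Tue); ML(Mon) before Algebra(Tue); ML(Mon) before Statistics(Wed); Statistics(Wed) != Algebra(Tue); max 2 per day (cap 2).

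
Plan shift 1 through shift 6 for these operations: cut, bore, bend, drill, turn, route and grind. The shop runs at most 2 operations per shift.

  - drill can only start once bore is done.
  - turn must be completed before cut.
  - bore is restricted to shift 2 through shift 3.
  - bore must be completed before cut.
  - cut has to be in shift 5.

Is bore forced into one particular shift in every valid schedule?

No

bore can be shift 2 (e.g. cut=shift 5; bend=shift 1; turn=shift 1; bore=shift 2; drill=shift 3; route=shift 2; grind=shift 3) or shift 3 (e.g. drill=shift 4; grind=shift 2; bore=shift 3; turn=shift 1; cut=shift 5; bend=shift 1; route=shift 2).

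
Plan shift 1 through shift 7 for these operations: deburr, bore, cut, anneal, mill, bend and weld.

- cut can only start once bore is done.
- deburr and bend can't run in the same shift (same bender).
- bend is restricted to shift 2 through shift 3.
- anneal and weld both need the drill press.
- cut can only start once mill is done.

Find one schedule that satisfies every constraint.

bore=shift 1; deburr=shift 1; cut=shift 2; mill=shift 1; weld=shift 2; anneal=shift 1; bend=shift 2

Checking: mill(shift 1) before cut(shift 2); bore(shift 1) before cut(shift 2); deburr(shift 1) != bend(shift 2); anneal(shift 1) != weld(shift 2); bend=shift 2 in [shift 2,shift 3].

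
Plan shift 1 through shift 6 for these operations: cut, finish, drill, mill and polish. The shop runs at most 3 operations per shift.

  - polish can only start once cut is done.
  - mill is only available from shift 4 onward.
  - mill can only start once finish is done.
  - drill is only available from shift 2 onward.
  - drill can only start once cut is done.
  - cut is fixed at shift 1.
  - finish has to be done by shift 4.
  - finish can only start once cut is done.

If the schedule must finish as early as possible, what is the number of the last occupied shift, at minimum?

The precedence chain requires at least 3 distinct shifts.
With at most 3 per shift and 5 operations, at least 2 shifts are needed.
mill can't be placed before shift 4, so the schedule must run through at least shift 4.
4 works (last occupied shift: shift 4): for example cut in shift 1, polish in shift 2, finish in shift 2, drill in shift 2, mill in shift 4.

shift 4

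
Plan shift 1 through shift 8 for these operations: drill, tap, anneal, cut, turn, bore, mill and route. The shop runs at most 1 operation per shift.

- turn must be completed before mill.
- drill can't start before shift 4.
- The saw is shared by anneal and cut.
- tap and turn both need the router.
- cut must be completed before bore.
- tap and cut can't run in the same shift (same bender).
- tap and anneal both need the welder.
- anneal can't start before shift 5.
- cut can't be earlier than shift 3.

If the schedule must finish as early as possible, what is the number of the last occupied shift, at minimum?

The precedence chain requires at least 2 distinct shifts.
With at most 1 per shift and 8 operations, at least 8 shifts are needed.
anneal can't be placed before shift 5, so the schedule must run through at least shift 5.
8 works (last occupied shift: shift 8): for example tap -> shift 7, drill -> shift 4, mill -> shift 2, anneal -> shift 5, turn -> shift 1, route -> shift 8, bore -> shift 6, cut -> shift 3.

shift 8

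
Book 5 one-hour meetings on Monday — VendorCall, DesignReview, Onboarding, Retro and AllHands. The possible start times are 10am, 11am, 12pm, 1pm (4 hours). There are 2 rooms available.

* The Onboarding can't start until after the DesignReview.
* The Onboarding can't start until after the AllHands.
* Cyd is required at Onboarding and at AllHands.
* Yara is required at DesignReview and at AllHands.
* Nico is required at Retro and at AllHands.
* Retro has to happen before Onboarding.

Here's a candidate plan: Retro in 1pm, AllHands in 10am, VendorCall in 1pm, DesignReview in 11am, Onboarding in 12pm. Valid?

Retro has to happen before Onboarding — violated.
The Onboarding can't start until after the AllHands — holds.
Cyd is required at Onboarding and at AllHands — holds.
There are 2 rooms available — holds.
Yara is required at DesignReview and at AllHands — holds.
Nico is required at Retro and at AllHands — holds.
The Onboarding can't start until after the DesignReview — holds.

No. Retro has to happen before Onboarding is not satisfied.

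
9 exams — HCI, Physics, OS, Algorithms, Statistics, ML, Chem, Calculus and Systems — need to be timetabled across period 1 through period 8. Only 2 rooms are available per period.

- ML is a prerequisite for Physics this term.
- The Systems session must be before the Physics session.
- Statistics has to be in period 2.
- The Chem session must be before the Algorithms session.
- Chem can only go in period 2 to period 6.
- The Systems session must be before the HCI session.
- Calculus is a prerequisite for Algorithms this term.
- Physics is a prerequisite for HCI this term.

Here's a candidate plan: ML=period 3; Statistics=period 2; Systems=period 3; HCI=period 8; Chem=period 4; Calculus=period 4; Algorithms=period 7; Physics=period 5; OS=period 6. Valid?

Yes, all constraints hold

The Systems session must be before the Physics session — holds.
Calculus is a prerequisite for Algorithms this term — holds.
Only 2 rooms are available per period — holds.
Statistics has to be in period 2 — holds.
ML is a prerequisite for Physics this term — holds.
The Systems session must be before the HCI session — holds.
Physics is a prerequisite for HCI this term — holds.
Chem can only go in period 2 to period 6 — holds.
The Chem session must be before the Algorithms session — holds.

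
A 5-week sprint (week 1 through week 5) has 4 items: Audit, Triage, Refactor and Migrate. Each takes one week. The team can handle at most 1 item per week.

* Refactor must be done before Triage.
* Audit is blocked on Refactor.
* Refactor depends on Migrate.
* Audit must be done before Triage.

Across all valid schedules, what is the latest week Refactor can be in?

Precedence pushes Refactor to at least week 2; downstream work caps Refactor at week 3.
Refactor at week 3 is achievable: Refactor in week 3; Triage in week 5; Audit in week 4; Migrate in week 1.

week 3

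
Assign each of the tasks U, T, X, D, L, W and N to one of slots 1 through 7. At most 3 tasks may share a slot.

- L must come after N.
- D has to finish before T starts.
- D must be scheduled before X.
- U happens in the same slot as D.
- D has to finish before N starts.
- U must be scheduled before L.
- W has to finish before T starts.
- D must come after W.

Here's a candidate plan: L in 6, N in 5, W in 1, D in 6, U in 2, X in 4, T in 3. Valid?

No. U happens in the same slot as D is not satisfied.

D must be scheduled before X — violated.
W has to finish before T starts — holds.
U must be scheduled before L — holds.
D must come after W — holds.
L must come after N — holds.
U happens in the same slot as D — violated.
D has to finish before T starts — violated.
D has to finish before N starts — violated.
At most 3 tasks may share a slot — holds.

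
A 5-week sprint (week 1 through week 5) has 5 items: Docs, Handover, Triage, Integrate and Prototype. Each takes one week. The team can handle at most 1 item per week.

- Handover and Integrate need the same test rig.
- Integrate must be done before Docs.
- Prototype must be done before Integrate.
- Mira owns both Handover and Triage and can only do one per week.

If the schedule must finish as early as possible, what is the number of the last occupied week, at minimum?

week 5

The precedence chain requires at least 3 distinct weeks.
With at most 1 per week and 5 work items, at least 5 weeks are needed.
5 works (last occupied week: week 5): for example Triage -> week 5, Handover -> week 4, Integrate -> week 2, Docs -> week 3, Prototype -> week 1.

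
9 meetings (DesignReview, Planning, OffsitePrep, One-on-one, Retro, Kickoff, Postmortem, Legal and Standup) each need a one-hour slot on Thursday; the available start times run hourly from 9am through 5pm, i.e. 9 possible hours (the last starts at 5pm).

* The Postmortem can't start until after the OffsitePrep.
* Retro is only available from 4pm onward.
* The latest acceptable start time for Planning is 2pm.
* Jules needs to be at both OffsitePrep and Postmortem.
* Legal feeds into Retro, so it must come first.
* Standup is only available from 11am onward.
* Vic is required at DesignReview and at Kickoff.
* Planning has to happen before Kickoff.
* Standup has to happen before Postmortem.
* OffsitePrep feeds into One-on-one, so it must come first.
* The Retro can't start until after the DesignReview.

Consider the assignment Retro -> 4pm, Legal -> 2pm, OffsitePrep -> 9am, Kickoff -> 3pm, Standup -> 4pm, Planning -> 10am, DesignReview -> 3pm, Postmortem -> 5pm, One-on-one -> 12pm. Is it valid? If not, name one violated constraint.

No. Vic is required at DesignReview and at Kickoff is not satisfied.

Retro is only available from 4pm onward — holds.
The Postmortem can't start until after the OffsitePrep — holds.
The latest acceptable start time for Planning is 2pm — holds.
The Retro can't start until after the DesignReview — holds.
OffsitePrep feeds into One-on-one, so it must come first — holds.
Standup has to happen before Postmortem — holds.
Planning has to happen before Kickoff — holds.
Jules needs to be at both OffsitePrep and Postmortem — holds.
Standup is only available from 11am onward — holds.
Vic is required at DesignReview and at Kickoff — violated.
Legal feeds into Retro, so it must come first — holds.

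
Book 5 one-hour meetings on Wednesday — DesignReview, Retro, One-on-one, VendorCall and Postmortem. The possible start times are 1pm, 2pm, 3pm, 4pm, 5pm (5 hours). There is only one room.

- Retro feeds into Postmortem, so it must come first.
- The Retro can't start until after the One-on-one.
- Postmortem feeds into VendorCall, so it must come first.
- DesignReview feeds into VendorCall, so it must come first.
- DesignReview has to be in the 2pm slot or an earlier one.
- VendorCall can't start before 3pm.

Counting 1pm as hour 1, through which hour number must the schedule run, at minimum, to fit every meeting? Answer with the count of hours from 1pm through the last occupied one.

The precedence chain requires at least 4 distinct hours.
With at most 1 per hour and 5 meetings, at least 5 hours are needed.
5 works (last occupied hour: 5pm): for example Postmortem in 4pm; Retro in 3pm; DesignReview in 1pm; One-on-one in 2pm; VendorCall in 5pm.

5 hours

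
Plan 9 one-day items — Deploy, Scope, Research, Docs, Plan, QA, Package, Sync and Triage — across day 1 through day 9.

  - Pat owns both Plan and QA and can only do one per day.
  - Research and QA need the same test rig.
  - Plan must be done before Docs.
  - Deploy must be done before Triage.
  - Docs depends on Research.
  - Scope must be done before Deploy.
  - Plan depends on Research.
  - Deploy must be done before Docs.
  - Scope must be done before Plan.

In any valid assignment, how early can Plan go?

day 2

Precedence pushes Plan to at least day 2; downstream work caps Plan at day 8.
Plan at day 2 is achievable: Package=day 1, Research=day 1, Triage=day 3, Deploy=day 2, QA=day 3, Docs=day 3, Scope=day 1, Sync=day 1, Plan=day 2.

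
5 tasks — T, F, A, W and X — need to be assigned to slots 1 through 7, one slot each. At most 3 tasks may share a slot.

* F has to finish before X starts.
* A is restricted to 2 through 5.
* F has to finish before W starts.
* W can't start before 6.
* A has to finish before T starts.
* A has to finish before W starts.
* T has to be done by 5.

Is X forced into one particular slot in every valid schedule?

X can be 2 (e.g. W=6, T=3, A=2, F=1, X=2) or 3 (e.g. W in 6, X in 3, F in 1, T in 3, A in 2).

No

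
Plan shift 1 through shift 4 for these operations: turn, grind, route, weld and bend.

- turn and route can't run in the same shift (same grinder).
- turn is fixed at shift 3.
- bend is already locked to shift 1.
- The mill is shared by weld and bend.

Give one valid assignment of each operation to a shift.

weld -> shift 2; grind -> shift 1; route -> shift 1; turn -> shift 3; bend -> shift 1

Checking: turn(shift 3) != route(shift 1); weld(shift 2) != bend(shift 1); turn=shift 3 in [shift 3,shift 3]; bend=shift 1 in [shift 1,shift 1].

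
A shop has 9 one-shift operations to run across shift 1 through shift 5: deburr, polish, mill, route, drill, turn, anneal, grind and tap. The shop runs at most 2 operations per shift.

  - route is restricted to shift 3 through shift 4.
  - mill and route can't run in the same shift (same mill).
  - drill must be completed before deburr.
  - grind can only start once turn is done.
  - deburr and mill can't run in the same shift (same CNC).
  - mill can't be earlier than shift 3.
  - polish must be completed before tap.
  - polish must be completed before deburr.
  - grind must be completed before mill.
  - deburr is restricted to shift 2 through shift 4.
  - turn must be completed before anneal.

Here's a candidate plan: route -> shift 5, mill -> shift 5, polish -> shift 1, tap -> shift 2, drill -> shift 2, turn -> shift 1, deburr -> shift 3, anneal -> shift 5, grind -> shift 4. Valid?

Invalid. mill and route can't run in the same shift (same mill).

route is restricted to shift 3 through shift 4 — violated.
turn must be completed before anneal — holds.
deburr is restricted to shift 2 through shift 4 — holds.
polish must be completed before tap — holds.
The shop runs at most 2 operations per shift — violated.
polish must be completed before deburr — holds.
drill must be completed before deburr — holds.
grind can only start once turn is done — holds.
mill and route can't run in the same shift (same mill) — violated.
grind must be completed before mill — holds.
deburr and mill can't run in the same shift (same CNC) — holds.
mill can't be earlier than shift 3 — holds.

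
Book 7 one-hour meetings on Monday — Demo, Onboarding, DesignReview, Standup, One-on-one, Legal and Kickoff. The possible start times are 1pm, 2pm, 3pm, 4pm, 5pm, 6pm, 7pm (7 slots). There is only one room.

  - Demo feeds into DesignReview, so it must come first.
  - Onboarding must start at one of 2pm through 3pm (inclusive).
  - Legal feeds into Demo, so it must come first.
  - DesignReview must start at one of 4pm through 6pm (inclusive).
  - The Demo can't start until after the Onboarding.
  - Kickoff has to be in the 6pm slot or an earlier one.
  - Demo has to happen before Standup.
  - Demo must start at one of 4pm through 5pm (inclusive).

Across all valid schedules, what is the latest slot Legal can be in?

4pm

Downstream work caps Legal at 4pm.
Legal at 4pm is achievable: Onboarding -> 2pm, Demo -> 5pm, Kickoff -> 1pm, One-on-one -> 3pm, Standup -> 7pm, DesignReview -> 6pm, Legal -> 4pm.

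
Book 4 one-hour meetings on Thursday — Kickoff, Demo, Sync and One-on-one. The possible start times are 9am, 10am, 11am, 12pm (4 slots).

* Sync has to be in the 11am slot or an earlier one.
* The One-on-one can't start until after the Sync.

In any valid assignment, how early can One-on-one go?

Precedence pushes One-on-one to at least 10am.
One-on-one at 10am is achievable: Sync in 9am, One-on-one in 10am, Demo in 9am, Kickoff in 9am.

10am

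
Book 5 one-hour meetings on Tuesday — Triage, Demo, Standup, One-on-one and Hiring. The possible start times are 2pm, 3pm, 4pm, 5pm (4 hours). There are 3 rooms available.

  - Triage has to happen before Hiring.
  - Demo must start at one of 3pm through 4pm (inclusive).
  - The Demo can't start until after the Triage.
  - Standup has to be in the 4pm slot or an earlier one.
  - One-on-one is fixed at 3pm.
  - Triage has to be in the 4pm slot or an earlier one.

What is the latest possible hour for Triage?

3pm

Triage's own window allows nothing later than 4pm; downstream work caps Triage at 3pm.
Triage at 3pm is achievable: Standup=2pm, Triage=3pm, Hiring=4pm, Demo=4pm, One-on-one=3pm.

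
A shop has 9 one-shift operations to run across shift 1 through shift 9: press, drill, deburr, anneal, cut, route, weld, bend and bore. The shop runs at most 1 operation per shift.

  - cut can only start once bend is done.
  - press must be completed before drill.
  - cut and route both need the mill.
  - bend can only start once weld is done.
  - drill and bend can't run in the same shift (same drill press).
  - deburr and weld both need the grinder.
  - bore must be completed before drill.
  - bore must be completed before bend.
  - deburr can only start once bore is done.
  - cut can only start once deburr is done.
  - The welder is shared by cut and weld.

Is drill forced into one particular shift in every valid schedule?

No

drill can be shift 3 (e.g. weld in shift 4; anneal in shift 8; press in shift 2; drill in shift 3; route in shift 9; deburr in shift 6; bore in shift 1; cut in shift 7; bend in shift 5) or shift 4 (e.g. deburr=shift 6, bore=shift 1, drill=shift 4, anneal=shift 8, weld=shift 3, bend=shift 5, press=shift 2, route=shift 9, cut=shift 7).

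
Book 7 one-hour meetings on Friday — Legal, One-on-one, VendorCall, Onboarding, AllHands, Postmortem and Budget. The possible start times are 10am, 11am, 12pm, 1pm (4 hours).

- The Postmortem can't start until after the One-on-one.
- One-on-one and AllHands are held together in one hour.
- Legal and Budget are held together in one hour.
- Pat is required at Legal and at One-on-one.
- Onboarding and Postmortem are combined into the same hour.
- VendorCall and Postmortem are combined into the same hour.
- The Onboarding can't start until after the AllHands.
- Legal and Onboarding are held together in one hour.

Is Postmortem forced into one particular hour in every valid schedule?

No

Postmortem can be 11am (e.g. Budget=11am, VendorCall=11am, One-on-one=10am, Onboarding=11am, Legal=11am, AllHands=10am, Postmortem=11am) or 12pm (e.g. Legal=12pm, Postmortem=12pm, Budget=12pm, VendorCall=12pm, AllHands=10am, Onboarding=12pm, One-on-one=10am).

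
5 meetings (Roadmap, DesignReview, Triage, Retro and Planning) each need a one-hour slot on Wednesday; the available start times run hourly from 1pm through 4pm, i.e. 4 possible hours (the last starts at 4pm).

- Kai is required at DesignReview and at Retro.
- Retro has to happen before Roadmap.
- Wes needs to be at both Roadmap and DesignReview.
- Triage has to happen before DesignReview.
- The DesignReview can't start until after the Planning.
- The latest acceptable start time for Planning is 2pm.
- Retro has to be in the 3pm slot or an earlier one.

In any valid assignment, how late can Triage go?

Downstream work caps Triage at 3pm.
Triage at 3pm is achievable: Roadmap=2pm; Planning=1pm; Retro=1pm; Triage=3pm; DesignReview=4pm.

3pm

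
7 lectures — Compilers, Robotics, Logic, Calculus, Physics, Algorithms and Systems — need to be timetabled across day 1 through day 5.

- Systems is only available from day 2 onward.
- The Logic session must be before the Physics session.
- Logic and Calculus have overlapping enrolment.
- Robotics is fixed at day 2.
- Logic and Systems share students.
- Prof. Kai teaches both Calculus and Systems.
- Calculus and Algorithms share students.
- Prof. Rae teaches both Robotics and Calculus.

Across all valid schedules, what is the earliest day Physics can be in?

day 2

Precedence pushes Physics to at least day 2.
Physics at day 2 is achievable: Logic in day 1, Robotics in day 2, Physics in day 2, Systems in day 2, Calculus in day 3, Compilers in day 1, Algorithms in day 1.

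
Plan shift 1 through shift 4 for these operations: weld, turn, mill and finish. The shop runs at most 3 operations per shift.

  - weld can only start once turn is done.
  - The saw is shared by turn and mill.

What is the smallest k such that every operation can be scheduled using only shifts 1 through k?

The precedence chain requires at least 2 distinct shifts.
With at most 3 per shift and 4 operations, at least 2 shifts are needed.
2 works (last occupied shift: shift 2): for example finish=shift 1, mill=shift 2, turn=shift 1, weld=shift 2.

2 shifts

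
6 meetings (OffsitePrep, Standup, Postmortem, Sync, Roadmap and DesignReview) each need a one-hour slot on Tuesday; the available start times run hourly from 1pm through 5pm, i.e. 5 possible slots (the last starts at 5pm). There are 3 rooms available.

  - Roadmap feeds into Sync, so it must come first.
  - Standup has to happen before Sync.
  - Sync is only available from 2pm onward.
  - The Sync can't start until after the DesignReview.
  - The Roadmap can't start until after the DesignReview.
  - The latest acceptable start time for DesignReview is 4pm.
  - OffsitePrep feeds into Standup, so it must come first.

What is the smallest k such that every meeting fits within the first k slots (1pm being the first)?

3

The precedence chain requires at least 3 distinct slots.
With at most 3 per slot and 6 meetings, at least 2 slots are needed.
3 works (last occupied slot: 3pm): for example DesignReview=1pm; OffsitePrep=1pm; Sync=3pm; Standup=2pm; Roadmap=2pm; Postmortem=1pm.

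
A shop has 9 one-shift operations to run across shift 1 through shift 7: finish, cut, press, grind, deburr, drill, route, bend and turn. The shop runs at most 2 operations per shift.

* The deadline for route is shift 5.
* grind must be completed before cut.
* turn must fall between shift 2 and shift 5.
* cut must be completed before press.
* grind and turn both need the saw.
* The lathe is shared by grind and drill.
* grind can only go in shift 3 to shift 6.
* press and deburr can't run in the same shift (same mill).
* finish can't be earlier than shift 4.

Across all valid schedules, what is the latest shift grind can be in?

Grind is available from shift 3; grind's own window allows nothing later than shift 6; downstream work caps grind at shift 5.
grind at shift 5 is achievable: drill -> shift 2; route -> shift 1; grind -> shift 5; bend -> shift 3; finish -> shift 4; cut -> shift 6; press -> shift 7; turn -> shift 2; deburr -> shift 1.

shift 5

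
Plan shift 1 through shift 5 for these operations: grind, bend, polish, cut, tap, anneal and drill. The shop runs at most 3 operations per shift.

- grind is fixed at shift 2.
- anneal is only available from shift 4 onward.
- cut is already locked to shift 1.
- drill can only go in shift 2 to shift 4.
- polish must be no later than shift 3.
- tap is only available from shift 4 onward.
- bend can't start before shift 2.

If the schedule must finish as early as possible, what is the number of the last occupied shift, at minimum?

With at most 3 per shift and 7 operations, at least 3 shifts are needed.
tap can't be placed before shift 4, so the schedule must run through at least shift 4.
4 works (last occupied shift: shift 4): for example grind in shift 2, cut in shift 1, bend in shift 2, tap in shift 4, anneal in shift 4, drill in shift 2, polish in shift 1.

shift 4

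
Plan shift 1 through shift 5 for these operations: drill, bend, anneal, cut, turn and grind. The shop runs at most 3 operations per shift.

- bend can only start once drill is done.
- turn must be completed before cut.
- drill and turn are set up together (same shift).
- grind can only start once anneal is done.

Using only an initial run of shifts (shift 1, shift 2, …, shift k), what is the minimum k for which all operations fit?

The precedence chain requires at least 2 distinct shifts.
With at most 3 per shift and 6 operations, at least 2 shifts are needed.
2 works (last occupied shift: shift 2): for example cut in shift 2, drill in shift 1, anneal in shift 1, turn in shift 1, grind in shift 2, bend in shift 2.

2 shifts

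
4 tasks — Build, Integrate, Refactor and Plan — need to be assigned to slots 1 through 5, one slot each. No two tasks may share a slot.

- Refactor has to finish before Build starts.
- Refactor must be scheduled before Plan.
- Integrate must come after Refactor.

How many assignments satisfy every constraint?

30

Splitting on Build: it can be 2 (6), 3 (8), 4 (8), 5 (8). Listing each branch's schedules as (Integrate, Refactor, Plan):
Build=2: (3,1,4) (3,1,5) (4,1,3) (4,1,5) (5,1,3) (5,1,4) — 6.
Build=3: (2,1,4) (2,1,5) (4,1,2) (4,1,5) (4,2,5) (5,1,2) (5,1,4) (5,2,4) — 8.
Build=4: (2,1,3) (2,1,5) (3,1,2) (3,1,5) (3,2,5) (5,1,2) (5,1,3) (5,2,3) — 8.
Build=5: (2,1,3) (2,1,4) (3,1,2) (3,1,4) (3,2,4) (4,1,2) (4,1,3) (4,2,3) — 8.
Summing: 6 + 8 + 8 + 8 = 30.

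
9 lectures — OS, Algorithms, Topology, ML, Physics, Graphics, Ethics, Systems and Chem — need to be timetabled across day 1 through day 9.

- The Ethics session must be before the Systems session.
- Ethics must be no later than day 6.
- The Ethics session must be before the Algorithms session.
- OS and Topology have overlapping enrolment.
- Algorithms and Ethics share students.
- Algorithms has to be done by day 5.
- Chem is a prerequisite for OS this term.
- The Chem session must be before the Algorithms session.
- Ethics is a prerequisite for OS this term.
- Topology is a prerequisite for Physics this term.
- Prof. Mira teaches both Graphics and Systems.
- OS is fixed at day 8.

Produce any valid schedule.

Graphics -> day 1, Systems -> day 2, Ethics -> day 1, Chem -> day 1, Topology -> day 1, OS -> day 8, Algorithms -> day 2, ML -> day 1, Physics -> day 2

Checking: Ethics(day 1) before Systems(day 2); Topology(day 1) before Physics(day 2); Chem(day 1) before Algorithms(day 2); Ethics(day 1) before OS(day 8); Ethics(day 1) before Algorithms(day 2); Chem(day 1) before OS(day 8); Graphics(day 1) != Systems(day 2); OS(day 8) != Topology(day 1); Algorithms(day 2) != Ethics(day 1); OS=day 8 in [day 8,day 8]; Algorithms=day 2 in [day 1,day 5]; Ethics=day 1 in [day 1,day 6].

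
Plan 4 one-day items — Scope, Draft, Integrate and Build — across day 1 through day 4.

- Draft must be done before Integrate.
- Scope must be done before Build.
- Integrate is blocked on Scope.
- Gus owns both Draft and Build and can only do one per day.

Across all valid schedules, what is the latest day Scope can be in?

day 3

Downstream work caps Scope at day 3.
Scope at day 3 is achievable: Integrate -> day 4, Scope -> day 3, Draft -> day 1, Build -> day 4.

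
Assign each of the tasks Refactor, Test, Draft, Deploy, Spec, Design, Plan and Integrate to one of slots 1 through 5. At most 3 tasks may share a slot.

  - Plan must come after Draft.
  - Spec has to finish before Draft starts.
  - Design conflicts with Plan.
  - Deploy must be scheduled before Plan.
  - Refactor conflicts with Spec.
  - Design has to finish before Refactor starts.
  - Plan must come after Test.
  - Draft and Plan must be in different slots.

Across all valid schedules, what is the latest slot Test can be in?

4

Downstream work caps Test at 4.
Test at 4 is achievable: Design in 1, Test in 4, Deploy in 1, Refactor in 2, Plan in 5, Draft in 2, Spec in 1, Integrate in 2.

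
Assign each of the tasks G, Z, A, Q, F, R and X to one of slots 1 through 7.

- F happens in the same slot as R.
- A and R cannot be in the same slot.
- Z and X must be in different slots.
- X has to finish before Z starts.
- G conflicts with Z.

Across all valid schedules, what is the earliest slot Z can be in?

Precedence pushes Z to at least 2.
Z at 2 is achievable: A=1, Z=2, G=1, X=1, F=2, Q=1, R=2.

2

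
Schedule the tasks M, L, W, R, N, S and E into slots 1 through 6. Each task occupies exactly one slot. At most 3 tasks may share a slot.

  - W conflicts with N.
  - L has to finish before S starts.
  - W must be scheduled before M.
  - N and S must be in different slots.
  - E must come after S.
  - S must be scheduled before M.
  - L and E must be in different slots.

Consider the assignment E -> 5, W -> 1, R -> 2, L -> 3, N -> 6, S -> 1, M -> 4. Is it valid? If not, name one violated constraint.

No — it violates: L has to finish before S starts

E must come after S — holds.
At most 3 tasks may share a slot — holds.
L and E must be in different slots — holds.
N and S must be in different slots — holds.
L has to finish before S starts — violated.
W conflicts with N — holds.
S must be scheduled before M — holds.
W must be scheduled before M — holds.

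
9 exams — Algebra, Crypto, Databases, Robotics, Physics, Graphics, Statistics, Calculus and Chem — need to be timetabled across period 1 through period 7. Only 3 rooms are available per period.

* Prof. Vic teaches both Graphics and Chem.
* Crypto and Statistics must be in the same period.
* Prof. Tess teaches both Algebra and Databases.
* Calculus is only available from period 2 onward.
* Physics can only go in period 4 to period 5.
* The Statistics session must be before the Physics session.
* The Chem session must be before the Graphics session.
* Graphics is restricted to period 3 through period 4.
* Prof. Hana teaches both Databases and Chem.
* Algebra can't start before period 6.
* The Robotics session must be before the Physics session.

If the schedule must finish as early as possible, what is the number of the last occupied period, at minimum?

period 6

The precedence chain requires at least 2 distinct periods.
With at most 3 per period and 9 exams, at least 3 periods are needed.
Algebra can't be placed before period 6, so the schedule must run through at least period 6.
6 works (last occupied period: period 6): for example Robotics in period 1, Statistics in period 1, Algebra in period 6, Databases in period 3, Graphics in period 3, Physics in period 4, Calculus in period 2, Chem in period 2, Crypto in period 1.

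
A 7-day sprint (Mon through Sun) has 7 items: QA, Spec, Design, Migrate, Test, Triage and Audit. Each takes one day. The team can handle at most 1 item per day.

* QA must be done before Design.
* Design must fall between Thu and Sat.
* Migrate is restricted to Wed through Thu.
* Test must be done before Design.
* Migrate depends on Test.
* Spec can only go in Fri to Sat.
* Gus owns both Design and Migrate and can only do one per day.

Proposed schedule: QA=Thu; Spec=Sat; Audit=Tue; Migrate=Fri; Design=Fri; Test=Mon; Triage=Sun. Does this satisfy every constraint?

Test must be done before Design — holds.
Migrate is restricted to Wed through Thu — violated.
Migrate depends on Test — holds.
QA must be done before Design — holds.
Spec can only go in Fri to Sat — holds.
Gus owns both Design and Migrate and can only do one per day — violated.
The team can handle at most 1 item per day — violated.
Design must fall between Thu and Sat — holds.

No. Gus owns both Design and Migrate and can only do one per day is not satisfied.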